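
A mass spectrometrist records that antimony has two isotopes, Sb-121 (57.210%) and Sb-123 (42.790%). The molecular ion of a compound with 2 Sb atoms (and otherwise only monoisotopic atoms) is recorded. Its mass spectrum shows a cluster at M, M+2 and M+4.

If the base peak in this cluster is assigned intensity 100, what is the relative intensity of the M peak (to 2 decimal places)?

66.85

(0.57210 + 0.42790)^2 gives M 0.3273, M+2 0.4896, M+4 0.1831; the largest is M+2.
P(M+2) = C(2,1) × 0.57210^1 × 0.42790^1 = 2 × 0.5721 × 0.4279 = 0.489603 (base)
P(M) = C(2,0) × 0.57210^2 × 0.42790^0 = 1 × 0.32729841 × 1.0000 = 0.327298
Relative intensity = 0.327298 / 0.489603 × 100 = 66.85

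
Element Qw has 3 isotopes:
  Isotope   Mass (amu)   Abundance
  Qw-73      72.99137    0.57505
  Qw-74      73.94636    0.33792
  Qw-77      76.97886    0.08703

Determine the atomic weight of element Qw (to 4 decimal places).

73.6611 amu

Average mass = Σ (abundance × isotope mass) = 0.57505 × 72.99137 + 0.33792 × 73.94636 + 0.08703 × 76.97886
= 41.973687 + 24.987954 + 6.699470 = 73.661111 amu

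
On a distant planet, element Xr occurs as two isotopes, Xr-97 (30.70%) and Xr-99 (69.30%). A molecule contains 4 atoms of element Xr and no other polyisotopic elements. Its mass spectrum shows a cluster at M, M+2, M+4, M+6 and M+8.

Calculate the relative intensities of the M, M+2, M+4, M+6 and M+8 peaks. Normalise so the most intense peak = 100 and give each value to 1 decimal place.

Expanding (0.3070 + 0.6930)^4:
P(M) = 0.3070^4 = 0.008883
P(M+2) = 4 × 0.3070^3 × 0.6930^1 = 0.080206
P(M+4) = 6 × 0.3070^2 × 0.6930^2 = 0.271578
P(M+6) = 4 × 0.3070^1 × 0.6930^3 = 0.408694
P(M+8) = 0.6930^4 = 0.230639
The M+6 peak is largest (0.408694); scaling to 100 gives 2.2 : 19.6 : 66.5 : 100.0 : 56.4.

2.2 : 19.6 : 66.5 : 100.0 : 56.4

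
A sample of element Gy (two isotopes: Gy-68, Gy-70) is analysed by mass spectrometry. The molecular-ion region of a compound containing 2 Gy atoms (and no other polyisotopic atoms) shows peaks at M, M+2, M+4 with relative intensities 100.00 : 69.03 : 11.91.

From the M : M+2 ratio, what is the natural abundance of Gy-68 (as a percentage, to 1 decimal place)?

74.3%

Write p for the Gy-68 fraction. I(M+2)/I(M) = [C(2,1)·p^1·(1−p)] / p^2 = 2·(1−p)/p = 69.03/100.00 = 0.6903
(1−p)/p = 0.6903/2 = 0.3452  ⇒  p = 1/(1 + 0.3452) = 0.7434
Gy-68: 74.3%, Gy-70: 25.7%.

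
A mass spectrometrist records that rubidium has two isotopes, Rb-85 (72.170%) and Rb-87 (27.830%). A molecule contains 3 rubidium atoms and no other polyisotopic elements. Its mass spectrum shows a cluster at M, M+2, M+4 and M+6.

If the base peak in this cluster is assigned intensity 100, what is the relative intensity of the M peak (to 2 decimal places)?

86.44

Binomial terms of (0.72170 + 0.27830)^3: M 0.3759, M+2 0.4349, M+4 0.1677, M+6 0.0216 → M+2 is the base peak.
P(M+2) = C(3,1) × 0.72170^2 × 0.27830^1 = 3 × 0.52085089 × 0.2783 = 0.434858 (base)
P(M) = C(3,0) × 0.72170^3 × 0.27830^0 = 1 × 0.37589809 × 1.0000 = 0.375898
Relative intensity = 0.375898 / 0.434858 × 100 = 86.44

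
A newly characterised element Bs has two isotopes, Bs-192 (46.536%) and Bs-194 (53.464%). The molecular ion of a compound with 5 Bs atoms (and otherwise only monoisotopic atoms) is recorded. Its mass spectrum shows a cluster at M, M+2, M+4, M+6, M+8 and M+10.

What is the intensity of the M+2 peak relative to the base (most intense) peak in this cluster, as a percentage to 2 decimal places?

37.88%

Term probabilities: M 0.0218, M+2 0.1254, M+4 0.2881, M+6 0.3310, M+8 0.1901, M+10 0.0437. Base peak = M+6.
P(M+6) = C(5,3) × 0.46536^2 × 0.53464^3 = 10 × 0.21655993 × 0.15282146 = 0.330950 (base)
P(M+2) = C(5,1) × 0.46536^4 × 0.53464^1 = 5 × 0.0468982 × 0.53464 = 0.125368
Relative intensity = 0.125368 / 0.330950 × 100 = 37.88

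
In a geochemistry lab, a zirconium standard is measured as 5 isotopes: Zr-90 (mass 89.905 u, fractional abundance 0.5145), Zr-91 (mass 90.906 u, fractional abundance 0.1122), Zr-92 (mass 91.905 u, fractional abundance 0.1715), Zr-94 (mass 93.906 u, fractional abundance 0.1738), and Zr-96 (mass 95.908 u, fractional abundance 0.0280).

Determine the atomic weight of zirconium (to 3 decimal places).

The abundance-weighted mean is 0.5145 × 89.905 + 0.1122 × 90.906 + 0.1715 × 91.905 + 0.1738 × 93.906 + 0.0280 × 95.908
= 46.2561 + 10.1997 + 15.7617 + 16.3209 + 2.6854 = 91.2238 u

91.224 u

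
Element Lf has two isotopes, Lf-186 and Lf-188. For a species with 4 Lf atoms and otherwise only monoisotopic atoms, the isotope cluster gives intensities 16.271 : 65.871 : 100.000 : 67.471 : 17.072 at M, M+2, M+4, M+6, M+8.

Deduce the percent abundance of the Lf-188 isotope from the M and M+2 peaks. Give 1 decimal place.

50.3%

Let p = fractional abundance of Lf-186. I(M+2)/I(M) = [C(4,1)·p^3·(1−p)] / p^4 = 4·(1−p)/p = 65.871/16.271 = 4.0484
(1−p)/p = 4.0484/4 = 1.0121  ⇒  p = 1/(1 + 1.0121) = 0.4970
Lf-186: 49.7%, Lf-188: 50.3%.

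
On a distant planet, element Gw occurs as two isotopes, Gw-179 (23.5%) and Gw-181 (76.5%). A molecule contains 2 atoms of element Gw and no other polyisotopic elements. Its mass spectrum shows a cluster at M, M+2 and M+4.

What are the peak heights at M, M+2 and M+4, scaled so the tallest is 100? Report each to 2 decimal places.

9.44 : 61.44 : 100.00

The 2 Gw atoms are independent, so intensities follow the terms of (0.235 + 0.765)^2.
P(M) = 0.235^2 = 0.055225
P(M+2) = 2 × 0.235^1 × 0.765^1 = 0.359550
P(M+4) = 0.765^2 = 0.585225
The M+4 peak is largest (0.585225); scaling to 100 gives 9.44 : 61.44 : 100.00.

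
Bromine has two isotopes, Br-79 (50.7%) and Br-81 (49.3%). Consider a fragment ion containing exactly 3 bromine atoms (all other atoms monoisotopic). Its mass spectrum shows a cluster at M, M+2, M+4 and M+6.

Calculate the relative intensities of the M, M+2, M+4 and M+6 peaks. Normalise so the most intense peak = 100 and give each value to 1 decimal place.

Each Br atom is independently Br-79 (p = 0.507) or Br-81 (q = 0.493); the cluster is the binomial expansion (p + q)^3.
P(M) = 0.507^3 = 0.130324
P(M+2) = 3 × 0.507^2 × 0.493^1 = 0.380175
P(M+4) = 3 × 0.507^1 × 0.493^2 = 0.369678
P(M+6) = 0.493^3 = 0.119823
The M+2 peak is largest (0.380175); scaling to 100 gives 34.3 : 100.0 : 97.2 : 31.5.

34.3 : 100.0 : 97.2 : 31.5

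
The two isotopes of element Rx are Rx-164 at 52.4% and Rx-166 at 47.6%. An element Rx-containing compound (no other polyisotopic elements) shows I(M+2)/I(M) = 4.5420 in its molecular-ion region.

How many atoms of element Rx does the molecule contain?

With n Rx atoms, P(M+2)/P(M) = C(n,1)·p^(n−1)q / p^n = n·q/p = n · 0.476/0.524.
n = 4.5420 × 0.524/0.476 = 5.00 ≈ 5

5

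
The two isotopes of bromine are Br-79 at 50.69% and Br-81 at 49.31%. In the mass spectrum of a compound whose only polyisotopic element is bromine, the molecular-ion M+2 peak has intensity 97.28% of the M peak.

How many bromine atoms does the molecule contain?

With n Br atoms, P(M+2)/P(M) = C(n,1)·p^(n−1)q / p^n = n·q/p = n · 0.4931/0.5069.
n = 0.9728 × 0.5069/0.4931 = 1.00 ≈ 1

1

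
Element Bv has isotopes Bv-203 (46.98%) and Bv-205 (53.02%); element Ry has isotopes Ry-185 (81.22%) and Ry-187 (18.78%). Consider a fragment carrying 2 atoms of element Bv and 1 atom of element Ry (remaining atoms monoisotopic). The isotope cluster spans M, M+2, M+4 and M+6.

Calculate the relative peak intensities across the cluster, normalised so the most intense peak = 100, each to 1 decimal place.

Element Bv pattern (n=2): 0.22071204 : 0.49817592 : 0.28111204
Element Ry pattern (n=1): 0.8122 : 0.1878
Convolve the two distributions (both contribute in 2-u steps):
  M: 0.22071204×0.8122 = 0.179262
  M+2: 0.22071204×0.1878 + 0.49817592×0.8122 = 0.446068
  M+4: 0.49817592×0.1878 + 0.28111204×0.8122 = 0.321877
  M+6: 0.28111204×0.1878 = 0.052793
Scale to base peak (0.446068) = 100: 40.2 : 100.0 : 72.2 : 11.8

40.2 : 100.0 : 72.2 : 11.8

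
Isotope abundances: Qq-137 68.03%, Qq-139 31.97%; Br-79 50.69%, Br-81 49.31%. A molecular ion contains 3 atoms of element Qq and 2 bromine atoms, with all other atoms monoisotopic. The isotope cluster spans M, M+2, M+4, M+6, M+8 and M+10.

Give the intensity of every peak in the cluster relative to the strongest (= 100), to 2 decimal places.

22.98 : 77.10 : 100.00 : 62.66 : 19.05 : 2.26

Element Qq pattern (n=3): 0.31484834 : 0.44387924 : 0.20859649 : 0.03267593
Bromine pattern (n=2): 0.25694761 : 0.49990478 : 0.24314761
Convolve the two distributions (both contribute in 2-u steps):
  M: 0.31484834×0.25694761 = 0.080900
  M+2: 0.31484834×0.49990478 + 0.44387924×0.25694761 = 0.271448
  M+4: 0.31484834×0.24314761 + 0.44387924×0.49990478 + 0.20859649×0.25694761 = 0.352050
  M+6: 0.44387924×0.24314761 + 0.20859649×0.49990478 + 0.03267593×0.25694761 = 0.220603
  M+8: 0.20859649×0.24314761 + 0.03267593×0.49990478 = 0.067055
  M+10: 0.03267593×0.24314761 = 0.007945
Scale to base peak (0.352050) = 100: 22.98 : 77.10 : 100.00 : 62.66 : 19.05 : 2.26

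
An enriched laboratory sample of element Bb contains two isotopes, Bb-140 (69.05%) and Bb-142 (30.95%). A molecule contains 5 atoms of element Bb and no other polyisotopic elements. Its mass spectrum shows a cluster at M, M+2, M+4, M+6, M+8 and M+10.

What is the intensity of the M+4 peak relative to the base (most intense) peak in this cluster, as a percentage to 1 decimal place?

(0.6905 + 0.3095)^5 gives M 0.1570, M+2 0.3518, M+4 0.3154, M+6 0.1414, M+8 0.0317, M+10 0.0028; the largest is M+2.
P(M+2) = C(5,1) × 0.6905^4 × 0.3095^1 = 5 × 0.22732894 × 0.3095 = 0.351792 (base)
P(M+4) = C(5,2) × 0.6905^3 × 0.3095^2 = 10 × 0.32922367 × 0.09579025 = 0.315364
Relative intensity = 0.315364 / 0.351792 × 100 = 89.6

89.6%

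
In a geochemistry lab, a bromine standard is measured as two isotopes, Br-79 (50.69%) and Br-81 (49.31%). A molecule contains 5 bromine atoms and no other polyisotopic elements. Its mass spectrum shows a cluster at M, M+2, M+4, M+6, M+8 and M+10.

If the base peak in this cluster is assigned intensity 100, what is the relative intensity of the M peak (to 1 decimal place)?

10.6

(0.5069 + 0.4931)^5 gives M 0.0335, M+2 0.1628, M+4 0.3167, M+6 0.3081, M+8 0.1498, M+10 0.0292; the largest is M+4.
P(M+4) = C(5,2) × 0.5069^3 × 0.4931^2 = 10 × 0.13024674 × 0.24314761 = 0.316692 (base)
P(M) = C(5,0) × 0.5069^5 × 0.4931^0 = 1 × 0.03346659 × 1.0000 = 0.033467
Relative intensity = 0.033467 / 0.316692 × 100 = 10.6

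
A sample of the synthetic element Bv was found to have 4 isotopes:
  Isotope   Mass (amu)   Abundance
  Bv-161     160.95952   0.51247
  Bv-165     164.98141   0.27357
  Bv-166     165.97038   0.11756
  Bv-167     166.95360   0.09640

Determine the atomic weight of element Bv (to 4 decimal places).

The abundance-weighted mean is 0.51247 × 160.95952 + 0.27357 × 164.98141 + 0.11756 × 165.97038 + 0.09640 × 166.95360
= 82.486925 + 45.133964 + 19.511478 + 16.094327 = 163.226694 amu

163.2267 amu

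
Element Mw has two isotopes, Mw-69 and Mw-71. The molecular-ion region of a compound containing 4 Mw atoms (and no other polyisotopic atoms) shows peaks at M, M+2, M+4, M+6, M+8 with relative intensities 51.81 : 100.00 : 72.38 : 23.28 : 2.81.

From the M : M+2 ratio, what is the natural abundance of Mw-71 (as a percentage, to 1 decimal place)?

Let p = fractional abundance of Mw-69. I(M+2)/I(M) = [C(4,1)·p^3·(1−p)] / p^4 = 4·(1−p)/p = 100.00/51.81 = 1.9301
(1−p)/p = 1.9301/4 = 0.4825  ⇒  p = 1/(1 + 0.4825) = 0.6745
Mw-69: 67.5%, Mw-71: 32.5%.

32.5%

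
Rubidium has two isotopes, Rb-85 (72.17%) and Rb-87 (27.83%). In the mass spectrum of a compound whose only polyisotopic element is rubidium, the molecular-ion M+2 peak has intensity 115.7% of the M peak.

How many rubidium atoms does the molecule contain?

3

The M+2/M ratio from n Rb atoms is n · q/p = n · 0.2783/0.7217.
n = 1.157 × 0.7217/0.2783 = 3.00 ≈ 3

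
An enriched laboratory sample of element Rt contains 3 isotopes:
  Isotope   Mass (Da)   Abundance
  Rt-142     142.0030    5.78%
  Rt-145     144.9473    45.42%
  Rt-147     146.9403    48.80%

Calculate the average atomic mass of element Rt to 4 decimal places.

Ar = Σ fᵢ·mᵢ = 0.0578 × 142.0030 + 0.4542 × 144.9473 + 0.4880 × 146.9403
= 8.20777 + 65.83506 + 71.70687 = 145.74970 Da

145.7497 Da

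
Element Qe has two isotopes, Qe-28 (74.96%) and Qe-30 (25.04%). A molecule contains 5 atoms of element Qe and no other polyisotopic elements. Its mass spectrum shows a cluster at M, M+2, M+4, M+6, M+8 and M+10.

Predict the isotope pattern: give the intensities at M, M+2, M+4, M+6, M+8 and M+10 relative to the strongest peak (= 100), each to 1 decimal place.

Expanding (0.7496 + 0.2504)^5:
P(M) = 0.7496^5 = 0.236673
P(M+2) = 5 × 0.7496^4 × 0.2504^1 = 0.395296
P(M+4) = 10 × 0.7496^3 × 0.2504^2 = 0.264093
P(M+6) = 10 × 0.7496^2 × 0.2504^3 = 0.088219
P(M+8) = 5 × 0.7496^1 × 0.2504^4 = 0.014735
P(M+10) = 0.2504^5 = 0.000984
The M+2 peak is largest (0.395296); scaling to 100 gives 59.9 : 100.0 : 66.8 : 22.3 : 3.7 : 0.2.

59.9 : 100.0 : 66.8 : 22.3 : 3.7 : 0.2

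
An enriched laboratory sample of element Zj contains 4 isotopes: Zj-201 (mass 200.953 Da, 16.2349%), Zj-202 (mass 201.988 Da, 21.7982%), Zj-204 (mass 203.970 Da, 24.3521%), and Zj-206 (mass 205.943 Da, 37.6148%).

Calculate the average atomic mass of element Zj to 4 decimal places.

203.7903 Da

Weight each isotope mass by its fractional abundance: 0.162349 × 200.953 + 0.217982 × 201.988 + 0.243521 × 203.970 + 0.376148 × 205.943
= 32.62452 + 44.02975 + 49.67098 + 77.46505 = 203.79030 Da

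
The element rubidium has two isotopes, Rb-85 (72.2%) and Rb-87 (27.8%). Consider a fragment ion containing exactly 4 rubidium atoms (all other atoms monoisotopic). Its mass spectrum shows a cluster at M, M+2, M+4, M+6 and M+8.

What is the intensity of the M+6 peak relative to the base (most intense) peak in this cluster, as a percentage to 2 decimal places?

(0.722 + 0.278)^4 gives M 0.2717, M+2 0.4185, M+4 0.2417, M+6 0.0620, M+8 0.0060; the largest is M+2.
P(M+2) = C(4,1) × 0.722^3 × 0.278^1 = 4 × 0.37636705 × 0.2780 = 0.418520 (base)
P(M+6) = C(4,3) × 0.722^1 × 0.278^3 = 4 × 0.7220 × 0.02148495 = 0.062049
Relative intensity = 0.062049 / 0.418520 × 100 = 14.83

14.83%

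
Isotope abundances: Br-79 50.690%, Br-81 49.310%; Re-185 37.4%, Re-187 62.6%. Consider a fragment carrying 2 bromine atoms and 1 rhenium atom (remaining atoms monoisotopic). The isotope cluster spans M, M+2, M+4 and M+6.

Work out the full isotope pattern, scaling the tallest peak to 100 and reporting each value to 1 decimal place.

Bromine pattern (n=2): 0.25694761 : 0.49990478 : 0.24314761
Rhenium pattern (n=1): 0.3740 : 0.6260
Convolve the two distributions (both contribute in 2-u steps):
  M: 0.25694761×0.3740 = 0.096098
  M+2: 0.25694761×0.6260 + 0.49990478×0.3740 = 0.347814
  M+4: 0.49990478×0.6260 + 0.24314761×0.3740 = 0.403878
  M+6: 0.24314761×0.6260 = 0.152210
Scale to base peak (0.403878) = 100: 23.8 : 86.1 : 100.0 : 37.7

23.8 : 86.1 : 100.0 : 37.7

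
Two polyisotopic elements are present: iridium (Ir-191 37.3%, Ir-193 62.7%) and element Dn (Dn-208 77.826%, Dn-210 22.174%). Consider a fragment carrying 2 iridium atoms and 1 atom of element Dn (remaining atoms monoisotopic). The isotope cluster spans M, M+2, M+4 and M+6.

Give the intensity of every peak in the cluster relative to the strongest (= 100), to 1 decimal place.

26.4 : 96.4 : 100.0 : 21.3

Iridium pattern (n=2): 0.139129 : 0.467742 : 0.393129
Element Dn pattern (n=1): 0.77826 : 0.22174
Convolve the two distributions (both contribute in 2-u steps):
  M: 0.139129×0.77826 = 0.108279
  M+2: 0.139129×0.22174 + 0.467742×0.77826 = 0.394875
  M+4: 0.467742×0.22174 + 0.393129×0.77826 = 0.409674
  M+6: 0.393129×0.22174 = 0.087172
Scale to base peak (0.409674) = 100: 26.4 : 96.4 : 100.0 : 21.3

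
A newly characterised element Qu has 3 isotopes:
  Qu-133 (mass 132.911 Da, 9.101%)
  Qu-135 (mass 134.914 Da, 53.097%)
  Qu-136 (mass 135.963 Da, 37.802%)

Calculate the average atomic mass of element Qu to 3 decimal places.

135.128 Da

Average mass = Σ (abundance × isotope mass) = 0.09101 × 132.911 + 0.53097 × 134.914 + 0.37802 × 135.963
= 12.0962 + 71.6353 + 51.3967 = 135.1282 Da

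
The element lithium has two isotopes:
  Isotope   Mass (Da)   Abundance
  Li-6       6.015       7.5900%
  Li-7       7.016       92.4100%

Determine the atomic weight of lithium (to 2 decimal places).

Average mass = Σ (abundance × isotope mass) = 0.075900 × 6.015 + 0.924100 × 7.016
= 0.4565 + 6.4835 = 6.9400 Da

6.94 Da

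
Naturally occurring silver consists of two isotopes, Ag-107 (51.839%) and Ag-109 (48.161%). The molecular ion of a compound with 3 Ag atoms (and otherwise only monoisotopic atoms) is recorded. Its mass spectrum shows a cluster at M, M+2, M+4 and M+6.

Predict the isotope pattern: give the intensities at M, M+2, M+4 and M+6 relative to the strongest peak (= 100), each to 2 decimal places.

35.88 : 100.00 : 92.90 : 28.77

Each Ag atom is independently Ag-107 (p = 0.51839) or Ag-109 (q = 0.48161); the cluster is the binomial expansion (p + q)^3.
P(M) = 0.51839^3 = 0.139306
P(M+2) = 3 × 0.51839^2 × 0.48161^1 = 0.388267
P(M+4) = 3 × 0.51839^1 × 0.48161^2 = 0.360719
P(M+6) = 0.48161^3 = 0.111709
The M+2 peak is largest (0.388267); scaling to 100 gives 35.88 : 100.00 : 92.90 : 28.77.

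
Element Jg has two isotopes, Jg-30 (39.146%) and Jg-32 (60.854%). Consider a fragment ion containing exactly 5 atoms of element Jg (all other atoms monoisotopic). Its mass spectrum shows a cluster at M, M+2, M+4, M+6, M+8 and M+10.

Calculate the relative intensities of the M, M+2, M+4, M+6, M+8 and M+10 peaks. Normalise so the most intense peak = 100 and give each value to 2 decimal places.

The 5 Jg atoms are independent, so intensities follow the terms of (0.39146 + 0.60854)^5.
P(M) = 0.39146^5 = 0.009193
P(M+2) = 5 × 0.39146^4 × 0.60854^1 = 0.071451
P(M+4) = 10 × 0.39146^3 × 0.60854^2 = 0.222147
P(M+6) = 10 × 0.39146^2 × 0.60854^3 = 0.345336
P(M+8) = 5 × 0.39146^1 × 0.60854^4 = 0.268419
P(M+10) = 0.60854^5 = 0.083454
The M+6 peak is largest (0.345336); scaling to 100 gives 2.66 : 20.69 : 64.33 : 100.00 : 77.73 : 24.17.

2.66 : 20.69 : 64.33 : 100.00 : 77.73 : 24.17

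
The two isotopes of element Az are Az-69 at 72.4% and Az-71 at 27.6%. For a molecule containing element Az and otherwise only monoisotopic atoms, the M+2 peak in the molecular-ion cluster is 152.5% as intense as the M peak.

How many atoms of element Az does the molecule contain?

4

With n Az atoms, P(M+2)/P(M) = C(n,1)·p^(n−1)q / p^n = n·q/p = n · 0.276/0.724.
n = 1.525 × 0.724/0.276 = 4.00 ≈ 4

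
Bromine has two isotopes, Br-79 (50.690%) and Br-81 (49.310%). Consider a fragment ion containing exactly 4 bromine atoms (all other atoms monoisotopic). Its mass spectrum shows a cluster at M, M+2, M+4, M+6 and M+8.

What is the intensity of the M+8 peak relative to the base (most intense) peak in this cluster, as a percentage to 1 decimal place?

Binomial terms of (0.50690 + 0.49310)^4: M 0.0660, M+2 0.2569, M+4 0.3749, M+6 0.2431, M+8 0.0591 → M+4 is the base peak.
P(M+4) = C(4,2) × 0.50690^2 × 0.49310^2 = 6 × 0.25694761 × 0.24314761 = 0.374857 (base)
P(M+8) = C(4,4) × 0.50690^0 × 0.49310^4 = 1 × 1.0000 × 0.05912076 = 0.059121
Relative intensity = 0.059121 / 0.374857 × 100 = 15.8

15.8%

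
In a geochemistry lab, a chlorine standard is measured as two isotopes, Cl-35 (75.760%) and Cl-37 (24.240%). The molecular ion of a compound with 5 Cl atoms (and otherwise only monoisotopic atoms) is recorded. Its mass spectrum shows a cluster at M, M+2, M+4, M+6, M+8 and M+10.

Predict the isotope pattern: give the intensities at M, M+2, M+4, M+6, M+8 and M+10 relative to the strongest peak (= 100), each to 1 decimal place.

62.5 : 100.0 : 64.0 : 20.5 : 3.3 : 0.2

The 5 Cl atoms are independent, so intensities follow the terms of (0.75760 + 0.24240)^5.
P(M) = 0.75760^5 = 0.249574
P(M+2) = 5 × 0.75760^4 × 0.24240^1 = 0.399266
P(M+4) = 10 × 0.75760^3 × 0.24240^2 = 0.255497
P(M+6) = 10 × 0.75760^2 × 0.24240^3 = 0.081748
P(M+8) = 5 × 0.75760^1 × 0.24240^4 = 0.013078
P(M+10) = 0.24240^5 = 0.000837
The M+2 peak is largest (0.399266); scaling to 100 gives 62.5 : 100.0 : 64.0 : 20.5 : 3.3 : 0.2.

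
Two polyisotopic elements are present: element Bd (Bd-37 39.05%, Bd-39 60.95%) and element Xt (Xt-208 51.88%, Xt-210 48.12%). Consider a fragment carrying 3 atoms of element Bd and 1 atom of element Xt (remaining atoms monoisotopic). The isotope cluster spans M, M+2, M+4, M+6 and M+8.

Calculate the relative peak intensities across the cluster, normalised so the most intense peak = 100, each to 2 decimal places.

8.58 : 48.15 : 100.00 : 90.81 : 30.27

Element Bd pattern (n=3): 0.05954744 : 0.27882842 : 0.43520083 : 0.22642331
Element Xt pattern (n=1): 0.5188 : 0.4812
Convolve the two distributions (both contribute in 2-u steps):
  M: 0.05954744×0.5188 = 0.030893
  M+2: 0.05954744×0.4812 + 0.27882842×0.5188 = 0.173310
  M+4: 0.27882842×0.4812 + 0.43520083×0.5188 = 0.359954
  M+6: 0.43520083×0.4812 + 0.22642331×0.5188 = 0.326887
  M+8: 0.22642331×0.4812 = 0.108955
Scale to base peak (0.359954) = 100: 8.58 : 48.15 : 100.00 : 90.81 : 30.27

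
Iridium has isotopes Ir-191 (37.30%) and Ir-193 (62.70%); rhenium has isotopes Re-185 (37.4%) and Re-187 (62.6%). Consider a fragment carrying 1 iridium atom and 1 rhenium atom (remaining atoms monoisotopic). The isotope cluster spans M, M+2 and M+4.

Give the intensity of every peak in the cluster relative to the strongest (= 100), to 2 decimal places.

29.81 : 100.00 : 83.87

Iridium pattern (n=1): 0.3730 : 0.6270
Rhenium pattern (n=1): 0.3740 : 0.6260
Convolve the two distributions (both contribute in 2-u steps):
  M: 0.3730×0.3740 = 0.139502
  M+2: 0.3730×0.6260 + 0.6270×0.3740 = 0.467996
  M+4: 0.6270×0.6260 = 0.392502
Scale to base peak (0.467996) = 100: 29.81 : 100.00 : 83.87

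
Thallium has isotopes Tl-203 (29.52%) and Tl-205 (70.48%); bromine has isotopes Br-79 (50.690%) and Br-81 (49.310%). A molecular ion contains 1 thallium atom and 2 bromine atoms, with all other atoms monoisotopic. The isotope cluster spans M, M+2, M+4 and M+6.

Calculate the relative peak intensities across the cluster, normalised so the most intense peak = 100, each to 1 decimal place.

Thallium pattern (n=1): 0.2952 : 0.7048
Bromine pattern (n=2): 0.25694761 : 0.49990478 : 0.24314761
Convolve the two distributions (both contribute in 2-u steps):
  M: 0.2952×0.25694761 = 0.075851
  M+2: 0.2952×0.49990478 + 0.7048×0.25694761 = 0.328669
  M+4: 0.2952×0.24314761 + 0.7048×0.49990478 = 0.424110
  M+6: 0.7048×0.24314761 = 0.171370
Scale to base peak (0.424110) = 100: 17.9 : 77.5 : 100.0 : 40.4

17.9 : 77.5 : 100.0 : 40.4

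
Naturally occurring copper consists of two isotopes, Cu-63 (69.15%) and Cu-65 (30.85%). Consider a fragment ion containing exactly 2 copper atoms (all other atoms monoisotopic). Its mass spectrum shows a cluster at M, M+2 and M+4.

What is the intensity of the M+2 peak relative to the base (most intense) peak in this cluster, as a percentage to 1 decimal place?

Binomial terms of (0.6915 + 0.3085)^2: M 0.4782, M+2 0.4267, M+4 0.0952 → M is the base peak.
P(M) = C(2,0) × 0.6915^2 × 0.3085^0 = 1 × 0.47817225 × 1.0000 = 0.478172 (base)
P(M+2) = C(2,1) × 0.6915^1 × 0.3085^1 = 2 × 0.6915 × 0.3085 = 0.426656
Relative intensity = 0.426656 / 0.478172 × 100 = 89.2

89.2%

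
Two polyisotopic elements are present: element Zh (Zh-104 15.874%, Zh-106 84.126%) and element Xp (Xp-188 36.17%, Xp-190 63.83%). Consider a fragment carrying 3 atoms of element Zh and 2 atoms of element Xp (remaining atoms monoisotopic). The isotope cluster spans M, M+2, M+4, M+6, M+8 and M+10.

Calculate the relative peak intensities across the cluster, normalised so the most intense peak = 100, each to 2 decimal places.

0.13 : 2.47 : 18.21 : 62.93 : 100.00 : 58.84

Element Zh pattern (n=3): 0.00399999 : 0.06359519 : 0.33702965 : 0.59537517
Element Xp pattern (n=2): 0.13082689 : 0.46174622 : 0.40742689
Convolve the two distributions (both contribute in 2-u steps):
  M: 0.00399999×0.13082689 = 0.000523
  M+2: 0.00399999×0.46174622 + 0.06359519×0.13082689 = 0.010167
  M+4: 0.00399999×0.40742689 + 0.06359519×0.46174622 + 0.33702965×0.13082689 = 0.075087
  M+6: 0.06359519×0.40742689 + 0.33702965×0.46174622 + 0.59537517×0.13082689 = 0.259424
  M+8: 0.33702965×0.40742689 + 0.59537517×0.46174622 = 0.412227
  M+10: 0.59537517×0.40742689 = 0.242572
Scale to base peak (0.412227) = 100: 0.13 : 2.47 : 18.21 : 62.93 : 100.00 : 58.84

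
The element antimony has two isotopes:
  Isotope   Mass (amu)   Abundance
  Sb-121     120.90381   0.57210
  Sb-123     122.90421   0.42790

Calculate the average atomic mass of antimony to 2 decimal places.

Average mass = Σ (abundance × isotope mass) = 0.57210 × 120.90381 + 0.42790 × 122.90421
= 69.169070 + 52.590711 = 121.759781 amu

121.76 amu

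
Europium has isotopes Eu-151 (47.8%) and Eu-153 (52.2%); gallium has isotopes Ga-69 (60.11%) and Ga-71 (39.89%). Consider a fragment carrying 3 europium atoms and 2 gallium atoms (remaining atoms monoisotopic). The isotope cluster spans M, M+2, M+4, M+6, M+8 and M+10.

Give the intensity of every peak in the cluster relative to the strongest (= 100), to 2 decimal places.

Europium pattern (n=3): 0.10921535 : 0.35780594 : 0.39074206 : 0.14223665
Gallium pattern (n=2): 0.36132121 : 0.47955758 : 0.15912121
Convolve the two distributions (both contribute in 2-u steps):
  M: 0.10921535×0.36132121 = 0.039462
  M+2: 0.10921535×0.47955758 + 0.35780594×0.36132121 = 0.181658
  M+4: 0.10921535×0.15912121 + 0.35780594×0.47955758 + 0.39074206×0.36132121 = 0.330150
  M+6: 0.35780594×0.15912121 + 0.39074206×0.47955758 + 0.14223665×0.36132121 = 0.295711
  M+8: 0.39074206×0.15912121 + 0.14223665×0.47955758 = 0.130386
  M+10: 0.14223665×0.15912121 = 0.022633
Scale to base peak (0.330150) = 100: 11.95 : 55.02 : 100.00 : 89.57 : 39.49 : 6.86

11.95 : 55.02 : 100.00 : 89.57 : 39.49 : 6.86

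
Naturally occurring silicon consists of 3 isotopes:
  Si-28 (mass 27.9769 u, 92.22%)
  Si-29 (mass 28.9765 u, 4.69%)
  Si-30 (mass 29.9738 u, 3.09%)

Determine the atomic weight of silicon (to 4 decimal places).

28.0855 u

The abundance-weighted mean is 0.9222 × 27.9769 + 0.0469 × 28.9765 + 0.0309 × 29.9738
= 25.80030 + 1.35900 + 0.92619 = 28.08549 u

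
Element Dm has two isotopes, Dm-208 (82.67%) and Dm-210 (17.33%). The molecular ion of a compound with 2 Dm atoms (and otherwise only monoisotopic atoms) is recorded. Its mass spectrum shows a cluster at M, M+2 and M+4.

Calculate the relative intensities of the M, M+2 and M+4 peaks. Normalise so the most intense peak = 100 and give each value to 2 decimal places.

100.00 : 41.93 : 4.39

Expanding (0.8267 + 0.1733)^2:
P(M) = 0.8267^2 = 0.683433
P(M+2) = 2 × 0.8267^1 × 0.1733^1 = 0.286534
P(M+4) = 0.1733^2 = 0.030033
The M peak is largest (0.683433); scaling to 100 gives 100.00 : 41.93 : 4.39.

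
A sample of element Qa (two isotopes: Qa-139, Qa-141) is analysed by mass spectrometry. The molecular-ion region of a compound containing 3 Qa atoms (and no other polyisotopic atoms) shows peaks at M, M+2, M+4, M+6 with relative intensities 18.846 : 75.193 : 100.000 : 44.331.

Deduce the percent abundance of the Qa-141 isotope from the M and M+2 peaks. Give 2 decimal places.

57.08%

Let p = fractional abundance of Qa-139. I(M+2)/I(M) = [C(3,1)·p^2·(1−p)] / p^3 = 3·(1−p)/p = 75.193/18.846 = 3.9899
(1−p)/p = 3.9899/3 = 1.3300  ⇒  p = 1/(1 + 1.3300) = 0.4292
Qa-139: 42.92%, Qa-141: 57.08%.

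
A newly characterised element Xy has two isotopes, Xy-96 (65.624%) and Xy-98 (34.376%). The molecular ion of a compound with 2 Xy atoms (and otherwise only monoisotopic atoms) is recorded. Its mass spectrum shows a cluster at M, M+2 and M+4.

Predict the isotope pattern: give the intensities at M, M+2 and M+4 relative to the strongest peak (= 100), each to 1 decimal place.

95.5 : 100.0 : 26.2

Each Xy atom is independently Xy-96 (p = 0.65624) or Xy-98 (q = 0.34376); the cluster is the binomial expansion (p + q)^2.
P(M) = 0.65624^2 = 0.430651
P(M+2) = 2 × 0.65624^1 × 0.34376^1 = 0.451178
P(M+4) = 0.34376^2 = 0.118171
The M+2 peak is largest (0.451178); scaling to 100 gives 95.5 : 100.0 : 26.2.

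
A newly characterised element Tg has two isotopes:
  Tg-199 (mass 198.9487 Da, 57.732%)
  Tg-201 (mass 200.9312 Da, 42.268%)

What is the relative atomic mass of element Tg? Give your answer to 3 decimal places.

Weight each isotope mass by its fractional abundance: 0.57732 × 198.9487 + 0.42268 × 200.9312
= 114.85706 + 84.92960 = 199.78666 Da

199.787 Da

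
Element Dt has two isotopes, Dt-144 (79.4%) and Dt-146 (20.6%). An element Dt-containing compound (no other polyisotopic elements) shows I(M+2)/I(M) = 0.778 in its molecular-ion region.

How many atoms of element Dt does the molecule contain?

3

The M+2/M ratio from n Dt atoms is n · q/p = n · 0.206/0.794.
n = 0.778 × 0.794/0.206 = 3.00 ≈ 3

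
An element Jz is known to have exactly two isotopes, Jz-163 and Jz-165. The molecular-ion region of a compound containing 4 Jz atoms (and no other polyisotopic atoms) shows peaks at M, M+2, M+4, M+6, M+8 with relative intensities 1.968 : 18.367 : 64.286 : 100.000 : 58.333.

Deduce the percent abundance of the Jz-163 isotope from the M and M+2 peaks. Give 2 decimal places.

30.00%

If p is the fraction of Jz that is Jz-163, then I(M+2)/I(M) = [C(4,1)·p^3·(1−p)] / p^4 = 4·(1−p)/p = 18.367/1.968 = 9.3328
(1−p)/p = 9.3328/4 = 2.3332  ⇒  p = 1/(1 + 2.3332) = 0.3000
Jz-163: 30.00%, Jz-165: 70.00%.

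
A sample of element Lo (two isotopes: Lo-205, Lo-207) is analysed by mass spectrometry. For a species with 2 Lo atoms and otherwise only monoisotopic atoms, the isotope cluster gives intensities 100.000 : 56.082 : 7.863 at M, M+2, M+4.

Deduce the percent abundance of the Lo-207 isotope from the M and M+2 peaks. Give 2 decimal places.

21.90%

If p is the fraction of Lo that is Lo-205, then I(M+2)/I(M) = [C(2,1)·p^1·(1−p)] / p^2 = 2·(1−p)/p = 56.082/100.000 = 0.5608
(1−p)/p = 0.5608/2 = 0.2804  ⇒  p = 1/(1 + 0.2804) = 0.7810
Lo-205: 78.10%, Lo-207: 21.90%.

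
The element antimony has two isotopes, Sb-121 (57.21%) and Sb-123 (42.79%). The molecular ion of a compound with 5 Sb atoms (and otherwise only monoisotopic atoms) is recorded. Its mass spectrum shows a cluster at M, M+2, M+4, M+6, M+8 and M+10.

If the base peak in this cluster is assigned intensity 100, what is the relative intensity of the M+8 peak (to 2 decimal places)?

(0.5721 + 0.4279)^5 gives M 0.0613, M+2 0.2292, M+4 0.3428, M+6 0.2564, M+8 0.0959, M+10 0.0143; the largest is M+4.
P(M+4) = C(5,2) × 0.5721^3 × 0.4279^2 = 10 × 0.18724742 × 0.18309841 = 0.342847 (base)
P(M+8) = C(5,4) × 0.5721^1 × 0.4279^4 = 5 × 0.5721 × 0.03352503 = 0.095898
Relative intensity = 0.095898 / 0.342847 × 100 = 27.97

27.97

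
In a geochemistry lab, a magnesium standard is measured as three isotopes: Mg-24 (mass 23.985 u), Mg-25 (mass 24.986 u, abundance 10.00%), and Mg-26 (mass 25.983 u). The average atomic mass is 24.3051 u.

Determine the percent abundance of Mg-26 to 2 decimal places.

11.01%

The remaining 90.00% is split between Mg-24 (fraction x) and Mg-26 (fraction 0.9000 − x).
Substituting: 23.985x + 25.983(0.9000 − x) = 21.8065
(23.985 − 25.983)x = -1.5782  ⇒  x = 0.78989, y = 0.11011
Mg-24: 78.99%, Mg-26: 11.01%.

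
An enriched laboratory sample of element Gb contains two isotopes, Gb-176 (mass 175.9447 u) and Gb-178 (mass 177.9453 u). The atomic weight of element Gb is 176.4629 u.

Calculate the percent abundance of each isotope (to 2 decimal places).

Gb-176: 74.10%, Gb-178: 25.90%

With x = fraction of Gb-176 (so Gb-178 is 1 − x):
175.9447·x + 177.9453·(1 − x) = 176.4629
(175.9447 − 177.9453)·x = 176.4629 − 177.9453
x = -1.4824 / -2.0006 = 0.74098 → 74.10% Gb-176, 25.90% Gb-178.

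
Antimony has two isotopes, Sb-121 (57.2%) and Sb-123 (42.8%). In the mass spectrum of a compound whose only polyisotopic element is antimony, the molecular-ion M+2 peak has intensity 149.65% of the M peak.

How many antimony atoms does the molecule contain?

With n Sb atoms, P(M+2)/P(M) = C(n,1)·p^(n−1)q / p^n = n·q/p = n · 0.428/0.572.
n = 1.4965 × 0.572/0.428 = 2.00 ≈ 2

2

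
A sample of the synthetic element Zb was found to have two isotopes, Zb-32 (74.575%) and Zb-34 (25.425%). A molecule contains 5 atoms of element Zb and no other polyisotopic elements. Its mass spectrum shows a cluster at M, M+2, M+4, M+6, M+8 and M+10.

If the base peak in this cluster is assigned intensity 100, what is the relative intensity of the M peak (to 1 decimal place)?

58.7

Term probabilities: M 0.2307, M+2 0.3932, M+4 0.2681, M+6 0.0914, M+8 0.0156, M+10 0.0011. Base peak = M+2.
P(M+2) = C(5,1) × 0.74575^4 × 0.25425^1 = 5 × 0.30929511 × 0.25425 = 0.393191 (base)
P(M) = C(5,0) × 0.74575^5 × 0.25425^0 = 1 × 0.23065683 × 1.0000 = 0.230657
Relative intensity = 0.230657 / 0.393191 × 100 = 58.7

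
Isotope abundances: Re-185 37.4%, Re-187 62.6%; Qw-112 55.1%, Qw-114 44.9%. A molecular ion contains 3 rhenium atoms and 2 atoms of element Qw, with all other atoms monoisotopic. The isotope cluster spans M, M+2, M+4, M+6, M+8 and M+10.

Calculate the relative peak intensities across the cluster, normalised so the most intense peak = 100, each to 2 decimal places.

Rhenium pattern (n=3): 0.05231362 : 0.26268713 : 0.43968487 : 0.24531438
Element Qw pattern (n=2): 0.303601 : 0.494798 : 0.201601
Convolve the two distributions (both contribute in 2-u steps):
  M: 0.05231362×0.303601 = 0.015882
  M+2: 0.05231362×0.494798 + 0.26268713×0.303601 = 0.105637
  M+4: 0.05231362×0.201601 + 0.26268713×0.494798 + 0.43968487×0.303601 = 0.274012
  M+6: 0.26268713×0.201601 + 0.43968487×0.494798 + 0.24531438×0.303601 = 0.344991
  M+8: 0.43968487×0.201601 + 0.24531438×0.494798 = 0.210022
  M+10: 0.24531438×0.201601 = 0.049456
Scale to base peak (0.344991) = 100: 4.60 : 30.62 : 79.43 : 100.00 : 60.88 : 14.34

4.60 : 30.62 : 79.43 : 100.00 : 60.88 : 14.34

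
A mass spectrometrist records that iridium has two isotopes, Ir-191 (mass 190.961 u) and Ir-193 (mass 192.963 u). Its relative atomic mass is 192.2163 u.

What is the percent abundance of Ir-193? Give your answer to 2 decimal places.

With x = fraction of Ir-191 (so Ir-193 is 1 − x):
190.961·x + 192.963·(1 − x) = 192.2163
(190.961 − 192.963)·x = 192.2163 − 192.963
x = -0.7467 / -2.002 = 0.37298 → 37.30% Ir-191, 62.70% Ir-193.

62.70%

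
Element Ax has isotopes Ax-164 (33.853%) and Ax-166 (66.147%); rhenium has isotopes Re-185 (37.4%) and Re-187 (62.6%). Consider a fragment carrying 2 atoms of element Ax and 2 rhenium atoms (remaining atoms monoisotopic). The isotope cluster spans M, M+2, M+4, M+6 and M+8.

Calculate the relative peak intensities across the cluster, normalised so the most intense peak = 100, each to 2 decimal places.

Element Ax pattern (n=2): 0.11460256 : 0.44785488 : 0.43754256
Rhenium pattern (n=2): 0.139876 : 0.468248 : 0.391876
Convolve the two distributions (both contribute in 2-u steps):
  M: 0.11460256×0.139876 = 0.016030
  M+2: 0.11460256×0.468248 + 0.44785488×0.139876 = 0.116307
  M+4: 0.11460256×0.391876 + 0.44785488×0.468248 + 0.43754256×0.139876 = 0.315819
  M+6: 0.44785488×0.391876 + 0.43754256×0.468248 = 0.380382
  M+8: 0.43754256×0.391876 = 0.171462
Scale to base peak (0.380382) = 100: 4.21 : 30.58 : 83.03 : 100.00 : 45.08

4.21 : 30.58 : 83.03 : 100.00 : 45.08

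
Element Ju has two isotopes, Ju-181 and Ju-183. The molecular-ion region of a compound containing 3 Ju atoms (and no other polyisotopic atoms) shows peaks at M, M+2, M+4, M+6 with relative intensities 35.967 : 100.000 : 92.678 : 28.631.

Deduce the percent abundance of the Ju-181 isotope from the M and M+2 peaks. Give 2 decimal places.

51.90%

Let p = fractional abundance of Ju-181. I(M+2)/I(M) = [C(3,1)·p^2·(1−p)] / p^3 = 3·(1−p)/p = 100.000/35.967 = 2.7803
(1−p)/p = 2.7803/3 = 0.9268  ⇒  p = 1/(1 + 0.9268) = 0.5190
Ju-181: 51.90%, Ju-183: 48.10%.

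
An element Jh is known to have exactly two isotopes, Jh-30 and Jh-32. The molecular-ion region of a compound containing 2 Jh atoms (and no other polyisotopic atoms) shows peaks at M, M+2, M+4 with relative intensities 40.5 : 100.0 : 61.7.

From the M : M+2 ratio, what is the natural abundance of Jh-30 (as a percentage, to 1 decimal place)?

If p is the fraction of Jh that is Jh-30, then I(M+2)/I(M) = [C(2,1)·p^1·(1−p)] / p^2 = 2·(1−p)/p = 100.0/40.5 = 2.4691
(1−p)/p = 2.4691/2 = 1.2346  ⇒  p = 1/(1 + 1.2346) = 0.4475
Jh-30: 44.8%, Jh-32: 55.2%.

44.8%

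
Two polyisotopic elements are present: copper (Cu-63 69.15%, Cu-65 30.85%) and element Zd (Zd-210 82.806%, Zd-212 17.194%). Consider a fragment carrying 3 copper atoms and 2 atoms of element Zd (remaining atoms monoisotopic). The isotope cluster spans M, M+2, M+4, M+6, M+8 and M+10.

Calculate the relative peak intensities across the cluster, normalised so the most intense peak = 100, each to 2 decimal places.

Copper pattern (n=3): 0.33065611 : 0.44254842 : 0.19743483 : 0.02936064
Element Zd pattern (n=2): 0.68568336 : 0.28475327 : 0.02956336
Convolve the two distributions (both contribute in 2-u steps):
  M: 0.33065611×0.68568336 = 0.226725
  M+2: 0.33065611×0.28475327 + 0.44254842×0.68568336 = 0.397603
  M+4: 0.33065611×0.02956336 + 0.44254842×0.28475327 + 0.19743483×0.68568336 = 0.271170
  M+6: 0.44254842×0.02956336 + 0.19743483×0.28475327 + 0.02936064×0.68568336 = 0.089436
  M+8: 0.19743483×0.02956336 + 0.02936064×0.28475327 = 0.014197
  M+10: 0.02936064×0.02956336 = 0.000868
Scale to base peak (0.397603) = 100: 57.02 : 100.00 : 68.20 : 22.49 : 3.57 : 0.22

57.02 : 100.00 : 68.20 : 22.49 : 3.57 : 0.22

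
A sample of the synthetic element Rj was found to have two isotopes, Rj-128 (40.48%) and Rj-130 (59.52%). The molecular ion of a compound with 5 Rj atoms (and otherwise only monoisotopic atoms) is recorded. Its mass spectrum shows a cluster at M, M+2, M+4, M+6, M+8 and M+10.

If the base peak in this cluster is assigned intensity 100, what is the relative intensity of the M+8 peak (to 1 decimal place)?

73.5

Binomial terms of (0.4048 + 0.5952)^5: M 0.0109, M+2 0.0799, M+4 0.2350, M+6 0.3455, M+8 0.2540, M+10 0.0747 → M+6 is the base peak.
P(M+6) = C(5,3) × 0.4048^2 × 0.5952^3 = 10 × 0.16386304 × 0.21085736 = 0.345517 (base)
P(M+8) = C(5,4) × 0.4048^1 × 0.5952^4 = 5 × 0.4048 × 0.1255023 = 0.254017
Relative intensity = 0.254017 / 0.345517 × 100 = 73.5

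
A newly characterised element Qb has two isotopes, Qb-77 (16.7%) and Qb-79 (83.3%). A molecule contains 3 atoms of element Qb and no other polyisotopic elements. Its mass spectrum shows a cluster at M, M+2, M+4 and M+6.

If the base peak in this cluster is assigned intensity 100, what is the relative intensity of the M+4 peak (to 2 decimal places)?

60.14

Term probabilities: M 0.0047, M+2 0.0697, M+4 0.3476, M+6 0.5780. Base peak = M+6.
P(M+6) = C(3,3) × 0.167^0 × 0.833^3 = 1 × 1.0000 × 0.57800954 = 0.578010 (base)
P(M+4) = C(3,2) × 0.167^1 × 0.833^2 = 3 × 0.1670 × 0.693889 = 0.347638
Relative intensity = 0.347638 / 0.578010 × 100 = 60.14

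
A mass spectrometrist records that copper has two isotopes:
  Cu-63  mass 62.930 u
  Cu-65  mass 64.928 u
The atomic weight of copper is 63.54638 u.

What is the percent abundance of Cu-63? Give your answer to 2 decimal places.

69.15%

With x = fraction of Cu-63 (so Cu-65 is 1 − x):
62.930·x + 64.928·(1 − x) = 63.54638
(62.930 − 64.928)·x = 63.54638 − 64.928
x = -1.38162 / -1.998 = 0.69150 → 69.15% Cu-63, 30.85% Cu-65.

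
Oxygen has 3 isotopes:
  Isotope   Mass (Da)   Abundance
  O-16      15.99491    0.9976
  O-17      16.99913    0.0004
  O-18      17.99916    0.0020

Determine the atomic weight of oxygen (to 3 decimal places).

15.999 Da

Ar = Σ fᵢ·mᵢ = 0.9976 × 15.99491 + 0.0004 × 16.99913 + 0.0020 × 17.99916
= 15.956522 + 0.006800 + 0.035998 = 15.999320 Da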